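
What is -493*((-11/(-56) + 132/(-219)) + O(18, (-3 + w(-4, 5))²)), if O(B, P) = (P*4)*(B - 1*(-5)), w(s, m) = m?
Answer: -740842439/4088 ≈ -1.8122e+5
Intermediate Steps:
O(B, P) = 4*P*(5 + B) (O(B, P) = (4*P)*(B + 5) = (4*P)*(5 + B) = 4*P*(5 + B))
-493*((-11/(-56) + 132/(-219)) + O(18, (-3 + w(-4, 5))²)) = -493*((-11/(-56) + 132/(-219)) + 4*(-3 + 5)²*(5 + 18)) = -493*((-11*(-1/56) + 132*(-1/219)) + 4*2²*23) = -493*((11/56 - 44/73) + 4*4*23) = -493*(-1661/4088 + 368) = -493*1502723/4088 = -740842439/4088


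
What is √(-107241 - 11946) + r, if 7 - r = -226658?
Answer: 226665 + 3*I*√13243 ≈ 2.2667e+5 + 345.23*I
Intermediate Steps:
r = 226665 (r = 7 - 1*(-226658) = 7 + 226658 = 226665)
√(-107241 - 11946) + r = √(-107241 - 11946) + 226665 = √(-119187) + 226665 = 3*I*√13243 + 226665 = 226665 + 3*I*√13243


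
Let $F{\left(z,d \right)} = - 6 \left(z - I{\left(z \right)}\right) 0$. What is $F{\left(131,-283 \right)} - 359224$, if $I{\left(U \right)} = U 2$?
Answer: $-359224$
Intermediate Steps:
$I{\left(U \right)} = 2 U$
$F{\left(z,d \right)} = 0$ ($F{\left(z,d \right)} = - 6 \left(z - 2 z\right) 0 = - 6 \left(- z\right) 0 = 6 z 0 = 0$)
$F{\left(131,-283 \right)} - 359224 = 0 - 359224 = -359224$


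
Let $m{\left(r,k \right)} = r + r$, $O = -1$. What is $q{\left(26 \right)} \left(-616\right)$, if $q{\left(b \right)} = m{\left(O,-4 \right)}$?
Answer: $1232$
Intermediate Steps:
$m{\left(r,k \right)} = 2 r$
$q{\left(b \right)} = -2$ ($q{\left(b \right)} = 2 \left(-1\right) = -2$)
$q{\left(26 \right)} \left(-616\right) = \left(-2\right) \left(-616\right) = 1232$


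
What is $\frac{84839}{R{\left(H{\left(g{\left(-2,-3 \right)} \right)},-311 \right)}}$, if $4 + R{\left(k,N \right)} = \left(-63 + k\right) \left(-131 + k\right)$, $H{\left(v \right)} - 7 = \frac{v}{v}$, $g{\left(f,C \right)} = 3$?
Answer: $\frac{84839}{6761} \approx 12.548$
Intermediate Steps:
$H{\left(v \right)} = 8$ ($H{\left(v \right)} = 7 + \frac{v}{v} = 7 + 1 = 8$)
$R{\left(k,N \right)} = -4 + \left(-131 + k\right) \left(-63 + k\right)$ ($R{\left(k,N \right)} = -4 + \left(-63 + k\right) \left(-131 + k\right) = -4 + \left(-131 + k\right) \left(-63 + k\right)$)
$\frac{84839}{R{\left(H{\left(g{\left(-2,-3 \right)} \right)},-311 \right)}} = \frac{84839}{8249 + 8^{2} - 1552} = \frac{84839}{8249 + 64 - 1552} = \frac{84839}{6761}$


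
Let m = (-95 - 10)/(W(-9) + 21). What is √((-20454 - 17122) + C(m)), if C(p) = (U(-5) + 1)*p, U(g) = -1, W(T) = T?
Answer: 2*I*√9394 ≈ 193.85*I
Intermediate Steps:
m = -35/4 (m = (-95 - 10)/(-9 + 21) = -105/12 = -105*1/12 = -35/4 ≈ -8.7500)
C(p) = 0 (C(p) = (-1 + 1)*p = 0*p = 0)
√((-20454 - 17122) + C(m)) = √((-20454 - 17122) + 0) = √(-37576 + 0) = √(-37576) = 2*I*√9394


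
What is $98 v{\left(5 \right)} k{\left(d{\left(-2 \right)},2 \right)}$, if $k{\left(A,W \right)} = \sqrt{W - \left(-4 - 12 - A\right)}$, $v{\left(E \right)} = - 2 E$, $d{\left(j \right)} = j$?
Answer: $-3920$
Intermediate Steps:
$k{\left(A,W \right)} = \sqrt{16 + A + W}$ ($k{\left(A,W \right)} = \sqrt{W + \left(A - \left(-4 - 12\right)\right)} = \sqrt{W + \left(A - -16\right)} = \sqrt{W + \left(A + 16\right)} = \sqrt{W + \left(16 + A\right)} = \sqrt{16 + A + W}$)
$98 v{\left(5 \right)} k{\left(d{\left(-2 \right)},2 \right)} = 98 \left(\left(-2\right) 5\right) \sqrt{16 - 2 + 2} = 98 \left(-10\right) \sqrt{16} = \left(-980\right) 4 = -3920$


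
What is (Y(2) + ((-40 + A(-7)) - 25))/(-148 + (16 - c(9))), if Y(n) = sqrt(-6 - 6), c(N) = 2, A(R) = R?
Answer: 36/67 - I*sqrt(3)/67 ≈ 0.53731 - 0.025852*I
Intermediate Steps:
Y(n) = 2*I*sqrt(3) (Y(n) = sqrt(-12) = 2*I*sqrt(3))
(Y(2) + ((-40 + A(-7)) - 25))/(-148 + (16 - c(9))) = (2*I*sqrt(3) + ((-40 - 7) - 25))/(-148 + (16 - 1*2)) = (2*I*sqrt(3) + (-47 - 25))/(-148 + (16 - 2)) = (2*I*sqrt(3) - 72)/(-148 + 14) = (-72 + 2*I*sqrt(3))/(-134) = -(-72 + 2*I*sqrt(3))/134 = 36/67 - I*sqrt(3)/67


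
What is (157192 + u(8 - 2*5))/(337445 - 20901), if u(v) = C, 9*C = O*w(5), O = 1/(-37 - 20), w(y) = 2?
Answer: 40319747/81193536 ≈ 0.49659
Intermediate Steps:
O = -1/57 (O = 1/(-57) = -1/57 ≈ -0.017544)
C = -2/513 (C = (-1/57*2)/9 = (1/9)*(-2/57) = -2/513 ≈ -0.0038986)
u(v) = -2/513
(157192 + u(8 - 2*5))/(337445 - 20901) = (157192 - 2/513)/(337445 - 20901) = (80639494/513)/316544 = (80639494/513)*(1/316544) = 40319747/81193536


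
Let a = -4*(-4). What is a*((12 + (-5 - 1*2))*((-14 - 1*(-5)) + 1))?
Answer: -640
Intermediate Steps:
a = 16
a*((12 + (-5 - 1*2))*((-14 - 1*(-5)) + 1)) = 16*((12 + (-5 - 1*2))*((-14 - 1*(-5)) + 1)) = 16*((12 + (-5 - 2))*((-14 + 5) + 1)) = 16*((12 - 7)*(-9 + 1)) = 16*(5*(-8)) = 16*(-40) = -640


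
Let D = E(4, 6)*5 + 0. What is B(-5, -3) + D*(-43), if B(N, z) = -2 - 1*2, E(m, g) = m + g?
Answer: -2154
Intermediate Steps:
E(m, g) = g + m
B(N, z) = -4 (B(N, z) = -2 - 2 = -4)
D = 50 (D = (6 + 4)*5 + 0 = 10*5 + 0 = 50 + 0 = 50)
B(-5, -3) + D*(-43) = -4 + 50*(-43) = -4 - 2150 = -2154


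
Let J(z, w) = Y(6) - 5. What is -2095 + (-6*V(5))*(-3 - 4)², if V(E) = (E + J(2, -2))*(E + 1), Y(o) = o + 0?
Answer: -12679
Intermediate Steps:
Y(o) = o
J(z, w) = 1 (J(z, w) = 6 - 5 = 1)
V(E) = (1 + E)² (V(E) = (E + 1)*(E + 1) = (1 + E)*(1 + E) = (1 + E)²)
-2095 + (-6*V(5))*(-3 - 4)² = -2095 + (-6*(1 + 5² + 2*5))*(-3 - 4)² = -2095 - 6*(1 + 25 + 10)*(-7)² = -2095 - 6*36*49 = -2095 - 216*49 = -2095 - 10584 = -12679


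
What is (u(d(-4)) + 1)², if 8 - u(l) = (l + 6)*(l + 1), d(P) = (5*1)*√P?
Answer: 5709 - 14420*I ≈ 5709.0 - 14420.0*I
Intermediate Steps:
d(P) = 5*√P
u(l) = 8 - (1 + l)*(6 + l) (u(l) = 8 - (l + 6)*(l + 1) = 8 - (6 + l)*(1 + l) = 8 - (1 + l)*(6 + l))
(u(d(-4)) + 1)² = ((2 - (5*√(-4))² - 35*√(-4)) + 1)² = ((2 - (5*(2*I))² - 35*2*I) + 1)² = ((2 - (10*I)² - 70*I) + 1)² = ((2 - 1*(-100) - 70*I) + 1)² = ((2 + 100 - 70*I) + 1)² = ((102 - 70*I) + 1)² = (103 - 70*I)²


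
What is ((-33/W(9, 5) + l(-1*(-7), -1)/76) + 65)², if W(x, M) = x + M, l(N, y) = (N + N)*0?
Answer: 769129/196 ≈ 3924.1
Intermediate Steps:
l(N, y) = 0 (l(N, y) = (2*N)*0 = 0)
W(x, M) = M + x
((-33/W(9, 5) + l(-1*(-7), -1)/76) + 65)² = ((-33/(5 + 9) + 0/76) + 65)² = ((-33/14 + 0*(1/76)) + 65)² = ((-33*1/14 + 0) + 65)² = ((-33/14 + 0) + 65)² = (-33/14 + 65)² = (877/14)² = 769129/196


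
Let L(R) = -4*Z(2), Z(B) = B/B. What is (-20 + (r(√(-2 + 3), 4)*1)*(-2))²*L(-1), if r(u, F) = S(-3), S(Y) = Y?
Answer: -784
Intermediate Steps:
Z(B) = 1
L(R) = -4 (L(R) = -4*1 = -4)
r(u, F) = -3
(-20 + (r(√(-2 + 3), 4)*1)*(-2))²*L(-1) = (-20 - 3*1*(-2))²*(-4) = (-20 - 3*(-2))²*(-4) = (-20 + 6)²*(-4) = (-14)²*(-4) = 196*(-4) = -784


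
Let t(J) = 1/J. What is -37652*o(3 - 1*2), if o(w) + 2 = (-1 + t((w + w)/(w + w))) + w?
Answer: 37652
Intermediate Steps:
t(J) = 1/J
o(w) = -2 + w (o(w) = -2 + ((-1 + 1/((w + w)/(w + w))) + w) = -2 + ((-1 + 1/((2*w)/((2*w)))) + w) = -2 + ((-1 + 1/((2*w)*(1/(2*w)))) + w) = -2 + ((-1 + 1/1) + w) = -2 + ((-1 + 1) + w) = -2 + (0 + w) = -2 + w)
-37652*o(3 - 1*2) = -37652*(-2 + (3 - 1*2)) = -37652*(-2 + (3 - 2)) = -37652*(-2 + 1) = -37652*(-1) = 37652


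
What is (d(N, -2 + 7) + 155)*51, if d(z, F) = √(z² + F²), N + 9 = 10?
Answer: 7905 + 51*√26 ≈ 8165.0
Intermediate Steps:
N = 1 (N = -9 + 10 = 1)
d(z, F) = √(F² + z²)
(d(N, -2 + 7) + 155)*51 = (√((-2 + 7)² + 1²) + 155)*51 = (√(5² + 1) + 155)*51 = (√(25 + 1) + 155)*51 = (√26 + 155)*51 = (155 + √26)*51 = 7905 + 51*√26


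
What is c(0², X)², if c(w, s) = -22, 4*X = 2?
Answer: 484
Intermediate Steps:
X = ½ (X = (¼)*2 = ½ ≈ 0.50000)
c(0², X)² = (-22)² = 484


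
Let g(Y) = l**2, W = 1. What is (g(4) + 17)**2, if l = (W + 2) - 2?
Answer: 324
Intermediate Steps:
l = 1 (l = (1 + 2) - 2 = 3 - 2 = 1)
g(Y) = 1 (g(Y) = 1**2 = 1)
(g(4) + 17)**2 = (1 + 17)**2 = 18**2 = 324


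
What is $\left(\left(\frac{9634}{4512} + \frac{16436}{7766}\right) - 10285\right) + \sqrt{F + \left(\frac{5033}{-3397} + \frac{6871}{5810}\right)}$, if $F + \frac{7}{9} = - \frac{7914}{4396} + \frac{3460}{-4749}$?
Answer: $- \frac{90059849461}{8760048} + \frac{16 i \sqrt{762475417613353732615810}}{7357724218005} \approx -10281.0 + 1.8988 i$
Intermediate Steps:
$F = - \frac{103546657}{31314906}$ ($F = - \frac{7}{9} + \left(- \frac{7914}{4396} + \frac{3460}{-4749}\right) = - \frac{7}{9} + \left(\left(-7914\right) \frac{1}{4396} + 3460 \left(- \frac{1}{4749}\right)\right) = - \frac{7}{9} - \frac{26396873}{10438302} = - \frac{103546657}{31314906} \approx -3.3066$)
$\left(\left(\frac{9634}{4512} + \frac{16436}{7766}\right) - 10285\right) + \sqrt{F + \left(\frac{5033}{-3397} + \frac{6871}{5810}\right)} = \left(\left(\frac{9634}{4512} + \frac{16436}{7766}\right) - 10285\right) + \sqrt{- \frac{103546657}{31314906} + \left(\frac{5033}{-3397} + \frac{6871}{5810}\right)} = \left(\left(9634 \cdot \frac{1}{4512} + 16436 \cdot \frac{1}{7766}\right) - 10285\right) + \sqrt{- \frac{103546657}{31314906} + \left(5033 \left(- \frac{1}{3397}\right) + 6871 \cdot \frac{1}{5810}\right)} = \left(\left(\frac{4817}{2256} + \frac{8218}{3883}\right) - 10285\right) + \sqrt{- \frac{103546657}{31314906} + \left(- \frac{5033}{3397} + \frac{6871}{5810}\right)} = \left(\frac{37244219}{8760048} - 10285\right) + \sqrt{- \frac{103546657}{31314906} - \frac{5900943}{19736570}} = - \frac{90059849461}{8760048} + \sqrt{- \frac{79587261410816}{22073172654015}} = - \frac{90059849461}{8760048} + \frac{16 i \sqrt{762475417613353732615810}}{7357724218005}$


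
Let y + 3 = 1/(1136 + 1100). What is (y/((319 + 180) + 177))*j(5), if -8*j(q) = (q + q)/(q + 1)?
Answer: 33535/36276864 ≈ 0.00092442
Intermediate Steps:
j(q) = -q/(4*(1 + q)) (j(q) = -(q + q)/(8*(q + 1)) = -2*q/(8*(1 + q)) = -q/(4*(1 + q)))
y = -6707/2236 (y = -3 + 1/(1136 + 1100) = -3 + 1/2236 = -6707/2236 ≈ -2.9996)
(y/((319 + 180) + 177))*j(5) = (-6707/(2236*((319 + 180) + 177)))*(-1*5/(4 + 4*5)) = (-6707/(2236*(499 + 177)))*(-1*5/(4 + 20)) = (-6707/2236/676)*(-1*5/24) = (-6707/2236*1/676)*(-1*5*1/24) = -6707/1511536*(-5/24) = 33535/36276864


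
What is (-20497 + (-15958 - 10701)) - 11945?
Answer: -59101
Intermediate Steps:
(-20497 + (-15958 - 10701)) - 11945 = (-20497 - 26659) - 11945 = -47156 - 11945 = -59101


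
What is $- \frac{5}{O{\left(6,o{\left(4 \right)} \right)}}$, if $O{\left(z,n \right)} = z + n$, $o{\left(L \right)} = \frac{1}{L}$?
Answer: $- \frac{4}{5} \approx -0.8$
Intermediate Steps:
$O{\left(z,n \right)} = n + z$
$- \frac{5}{O{\left(6,o{\left(4 \right)} \right)}} = - \frac{5}{\frac{1}{4} + 6} = - \frac{5}{\frac{25}{4}} = \left(-5\right) \frac{4}{25} = - \frac{4}{5}$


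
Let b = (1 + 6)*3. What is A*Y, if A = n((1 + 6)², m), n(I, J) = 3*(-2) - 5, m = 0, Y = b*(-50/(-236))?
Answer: -5775/118 ≈ -48.941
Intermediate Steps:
b = 21 (b = 7*3 = 21)
Y = 525/118 (Y = 21*(-50/(-236)) = 21*(-50*(-1/236)) = 21*(25/118) = 525/118 ≈ 4.4492)
n(I, J) = -11 (n(I, J) = -6 - 5 = -11)
A = -11
A*Y = -11*525/118 = -5775/118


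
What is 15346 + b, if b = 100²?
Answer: 25346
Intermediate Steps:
b = 10000
15346 + b = 15346 + 10000 = 25346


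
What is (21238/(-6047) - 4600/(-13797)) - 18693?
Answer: -1559830774573/83430459 ≈ -18696.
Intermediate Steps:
(21238/(-6047) - 4600/(-13797)) - 18693 = (21238*(-1/6047) - 4600*(-1/13797)) - 18693 = (-21238/6047 + 4600/13797) - 18693 = -265204486/83430459 - 18693 = -1559830774573/83430459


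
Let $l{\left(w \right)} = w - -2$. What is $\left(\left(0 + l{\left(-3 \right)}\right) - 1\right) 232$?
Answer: $-464$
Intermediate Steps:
$l{\left(w \right)} = 2 + w$ ($l{\left(w \right)} = w + 2 = 2 + w$)
$\left(\left(0 + l{\left(-3 \right)}\right) - 1\right) 232 = \left(\left(0 + \left(2 - 3\right)\right) - 1\right) 232 = \left(\left(0 - 1\right) - 1\right) 232 = \left(-1 - 1\right) 232 = \left(-2\right) 232 = -464$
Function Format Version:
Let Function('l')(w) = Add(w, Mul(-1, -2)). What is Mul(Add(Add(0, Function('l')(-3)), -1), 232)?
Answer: -464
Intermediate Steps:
Function('l')(w) = Add(2, w) (Function('l')(w) = Add(w, 2) = Add(2, w))
Mul(Add(Add(0, Function('l')(-3)), -1), 232) = Mul(Add(Add(0, Add(2, -3)), -1), 232) = Mul(Add(Add(0, -1), -1), 232) = Mul(Add(-1, -1), 232) = Mul(-2, 232) = -464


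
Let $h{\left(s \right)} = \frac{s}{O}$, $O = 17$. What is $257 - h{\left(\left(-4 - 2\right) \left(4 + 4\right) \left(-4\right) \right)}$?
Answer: $\frac{4177}{17} \approx 245.71$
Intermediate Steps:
$h{\left(s \right)} = \frac{s}{17}$
$257 - h{\left(\left(-4 - 2\right) \left(4 + 4\right) \left(-4\right) \right)} = 257 - \frac{\left(-4 - 2\right) \left(4 + 4\right) \left(-4\right)}{17} = 257 - \frac{\left(-6\right) 8 \left(-4\right)}{17} = 257 - \frac{\left(-48\right) \left(-4\right)}{17} = 257 - \frac{1}{17} \cdot 192 = 257 - \frac{192}{17} = \frac{4177}{17}$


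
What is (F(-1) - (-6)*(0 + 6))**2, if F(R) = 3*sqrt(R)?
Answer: 1287 + 216*I ≈ 1287.0 + 216.0*I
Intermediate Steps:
(F(-1) - (-6)*(0 + 6))**2 = (3*sqrt(-1) - (-6)*(0 + 6))**2 = (3*I - (-6)*6)**2 = (3*I - 1*(-36))**2 = (3*I + 36)**2 = (36 + 3*I)**2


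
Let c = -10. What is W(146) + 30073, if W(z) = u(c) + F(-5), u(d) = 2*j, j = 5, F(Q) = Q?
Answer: 30078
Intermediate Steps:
u(d) = 10 (u(d) = 2*5 = 10)
W(z) = 5 (W(z) = 10 - 5 = 5)
W(146) + 30073 = 5 + 30073 = 30078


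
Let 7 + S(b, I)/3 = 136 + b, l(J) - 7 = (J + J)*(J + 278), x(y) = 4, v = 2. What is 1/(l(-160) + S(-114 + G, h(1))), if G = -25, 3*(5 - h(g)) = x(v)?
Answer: -1/37783 ≈ -2.6467e-5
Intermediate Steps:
h(g) = 11/3 (h(g) = 5 - ⅓*4 = 5 - 4/3 = 11/3)
l(J) = 7 + 2*J*(278 + J) (l(J) = 7 + (J + J)*(J + 278) = 7 + (2*J)*(278 + J) = 7 + 2*J*(278 + J))
S(b, I) = 387 + 3*b (S(b, I) = -21 + 3*(136 + b) = -21 + (408 + 3*b) = 387 + 3*b)
1/(l(-160) + S(-114 + G, h(1))) = 1/((7 + 2*(-160)² + 556*(-160)) + (387 + 3*(-114 - 25))) = 1/((7 + 2*25600 - 88960) + (387 + 3*(-139))) = 1/((7 + 51200 - 88960) + (387 - 417)) = 1/(-37753 - 30) = 1/(-37783) = -1/37783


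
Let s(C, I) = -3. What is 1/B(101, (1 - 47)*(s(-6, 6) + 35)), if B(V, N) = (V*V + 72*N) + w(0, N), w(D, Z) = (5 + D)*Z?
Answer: -1/103143 ≈ -9.6953e-6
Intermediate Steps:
w(D, Z) = Z*(5 + D)
B(V, N) = V**2 + 77*N (B(V, N) = (V*V + 72*N) + N*(5 + 0) = (V**2 + 72*N) + N*5 = (V**2 + 72*N) + 5*N = V**2 + 77*N)
1/B(101, (1 - 47)*(s(-6, 6) + 35)) = 1/(101**2 + 77*((1 - 47)*(-3 + 35))) = 1/(10201 + 77*(-46*32)) = 1/(10201 + 77*(-1472)) = 1/(10201 - 113344) = 1/(-103143) = -1/103143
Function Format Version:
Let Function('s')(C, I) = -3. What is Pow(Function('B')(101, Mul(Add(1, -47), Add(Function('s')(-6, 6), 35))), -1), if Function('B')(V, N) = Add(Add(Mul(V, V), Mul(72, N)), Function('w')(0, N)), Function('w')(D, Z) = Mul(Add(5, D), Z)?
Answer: Rational(-1, 103143) ≈ -9.6953e-6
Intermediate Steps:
Function('w')(D, Z) = Mul(Z, Add(5, D))
Function('B')(V, N) = Add(Pow(V, 2), Mul(77, N)) (Function('B')(V, N) = Add(Add(Mul(V, V), Mul(72, N)), Mul(N, Add(5, 0))) = Add(Add(Pow(V, 2), Mul(72, N)), Mul(N, 5)) = Add(Add(Pow(V, 2), Mul(72, N)), Mul(5, N)) = Add(Pow(V, 2), Mul(77, N)))
Pow(Function('B')(101, Mul(Add(1, -47), Add(Function('s')(-6, 6), 35))), -1) = Pow(Add(Pow(101, 2), Mul(77, Mul(Add(1, -47), Add(-3, 35)))), -1) = Pow(Add(10201, Mul(77, Mul(-46, 32))), -1) = Pow(Add(10201, Mul(77, -1472)), -1) = Pow(Add(10201, -113344), -1) = Pow(-103143, -1) = Rational(-1, 103143)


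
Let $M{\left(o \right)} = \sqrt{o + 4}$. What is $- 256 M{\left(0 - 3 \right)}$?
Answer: $-256$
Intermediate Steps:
$M{\left(o \right)} = \sqrt{4 + o}$
$- 256 M{\left(0 - 3 \right)} = - 256 \sqrt{4 + \left(0 - 3\right)} = - 256 \sqrt{4 - 3} = - 256 \sqrt{1} = \left(-256\right) 1 = -256$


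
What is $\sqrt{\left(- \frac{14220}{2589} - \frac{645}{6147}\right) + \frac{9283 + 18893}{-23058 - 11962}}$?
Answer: $\frac{107 i \sqrt{134018153411815695}}{15481352685} \approx 2.5302 i$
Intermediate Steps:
$\sqrt{\left(- \frac{14220}{2589} - \frac{645}{6147}\right) + \frac{9283 + 18893}{-23058 - 11962}} = \sqrt{\left(\left(-14220\right) \frac{1}{2589} - \frac{215}{2049}\right) + \frac{28176}{-35020}} = \sqrt{\left(- \frac{4740}{863} - \frac{215}{2049}\right) + 28176 \left(- \frac{1}{35020}\right)} = \sqrt{- \frac{9897805}{1768287} - \frac{7044}{8755}} = \sqrt{- \frac{99111096403}{15481352685}} = \frac{107 i \sqrt{134018153411815695}}{15481352685}$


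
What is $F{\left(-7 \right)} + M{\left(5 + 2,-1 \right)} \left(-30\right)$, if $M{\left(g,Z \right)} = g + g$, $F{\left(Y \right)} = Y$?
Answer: $-427$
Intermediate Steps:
$M{\left(g,Z \right)} = 2 g$
$F{\left(-7 \right)} + M{\left(5 + 2,-1 \right)} \left(-30\right) = -7 + 2 \left(5 + 2\right) \left(-30\right) = -7 + 2 \cdot 7 \left(-30\right) = -7 + 14 \left(-30\right) = -7 - 420 = -427$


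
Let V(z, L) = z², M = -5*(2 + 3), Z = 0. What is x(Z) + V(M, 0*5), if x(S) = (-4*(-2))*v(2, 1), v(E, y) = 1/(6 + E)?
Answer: 626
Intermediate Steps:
x(S) = 1 (x(S) = (-4*(-2))/(6 + 2) = 8/8 = 8*(⅛) = 1)
M = -25 (M = -5*5 = -25)
x(Z) + V(M, 0*5) = 1 + (-25)² = 1 + 625 = 626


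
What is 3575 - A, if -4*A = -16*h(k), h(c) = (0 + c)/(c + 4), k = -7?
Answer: 10697/3 ≈ 3565.7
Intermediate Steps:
h(c) = c/(4 + c)
A = 28/3 (A = -(-4)*(-7/(4 - 7)) = -(-4)*(-7/(-3)) = -(-4)*(-7*(-1/3)) = -(-4)*7/3 = -1/4*(-112/3) = 28/3 ≈ 9.3333)
3575 - A = 3575 - 1*28/3 = 3575 - 28/3 = 10697/3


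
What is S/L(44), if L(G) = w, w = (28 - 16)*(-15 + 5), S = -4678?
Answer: 2339/60 ≈ 38.983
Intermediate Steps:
w = -120 (w = 12*(-10) = -120)
L(G) = -120
S/L(44) = -4678/(-120) = -4678*(-1/120) = 2339/60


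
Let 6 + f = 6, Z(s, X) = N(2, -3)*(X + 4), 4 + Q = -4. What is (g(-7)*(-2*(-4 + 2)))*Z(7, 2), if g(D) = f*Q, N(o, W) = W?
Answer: 0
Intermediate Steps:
Q = -8 (Q = -4 - 4 = -8)
Z(s, X) = -12 - 3*X (Z(s, X) = -3*(X + 4) = -3*(4 + X) = -12 - 3*X)
f = 0 (f = -6 + 6 = 0)
g(D) = 0 (g(D) = 0*(-8) = 0)
(g(-7)*(-2*(-4 + 2)))*Z(7, 2) = (0*(-2*(-4 + 2)))*(-12 - 3*2) = (0*(-2*(-2)))*(-12 - 6) = (0*4)*(-18) = 0*(-18) = 0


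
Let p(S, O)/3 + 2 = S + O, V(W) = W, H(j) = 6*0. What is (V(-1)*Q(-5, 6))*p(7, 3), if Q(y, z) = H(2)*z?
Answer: 0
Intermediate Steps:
H(j) = 0
p(S, O) = -6 + 3*O + 3*S (p(S, O) = -6 + 3*(S + O) = -6 + 3*(O + S) = -6 + (3*O + 3*S) = -6 + 3*O + 3*S)
Q(y, z) = 0 (Q(y, z) = 0*z = 0)
(V(-1)*Q(-5, 6))*p(7, 3) = (-1*0)*(-6 + 3*3 + 3*7) = 0*(-6 + 9 + 21) = 0*24 = 0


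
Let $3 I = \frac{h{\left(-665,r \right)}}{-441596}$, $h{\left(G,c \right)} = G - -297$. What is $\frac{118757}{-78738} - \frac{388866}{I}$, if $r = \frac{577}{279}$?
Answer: $- \frac{1267595707287740}{905487} \approx -1.3999 \cdot 10^{9}$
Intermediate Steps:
$r = \frac{577}{279}$ ($r = 577 \cdot \frac{1}{279} = \frac{577}{279} \approx 2.0681$)
$h{\left(G,c \right)} = 297 + G$ ($h{\left(G,c \right)} = G + 297 = 297 + G$)
$I = \frac{92}{331197}$ ($I = \frac{\left(297 - 665\right) \frac{1}{-441596}}{3} = \frac{\left(-368\right) \left(- \frac{1}{441596}\right)}{3} = \frac{1}{3} \cdot \frac{92}{110399} = \frac{92}{331197} \approx 0.00027778$)
$\frac{118757}{-78738} - \frac{388866}{I} = \frac{118757}{-78738} - \frac{388866}{\frac{92}{331197}} = 118757 \left(- \frac{1}{78738}\right) - \frac{64395626301}{46} = - \frac{118757}{78738} - \frac{64395626301}{46} = - \frac{1267595707287740}{905487}$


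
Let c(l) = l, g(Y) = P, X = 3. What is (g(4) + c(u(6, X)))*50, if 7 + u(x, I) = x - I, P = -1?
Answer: -250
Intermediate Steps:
u(x, I) = -7 + x - I (u(x, I) = -7 + (x - I) = -7 + x - I)
g(Y) = -1
(g(4) + c(u(6, X)))*50 = (-1 + (-7 + 6 - 1*3))*50 = (-1 + (-7 + 6 - 3))*50 = (-1 - 4)*50 = -5*50 = -250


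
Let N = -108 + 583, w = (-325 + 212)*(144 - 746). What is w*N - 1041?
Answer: 32311309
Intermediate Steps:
w = 68026 (w = -113*(-602) = 68026)
N = 475
w*N - 1041 = 68026*475 - 1041 = 32312350 - 1041 = 32311309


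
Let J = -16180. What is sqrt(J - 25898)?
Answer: I*sqrt(42078) ≈ 205.13*I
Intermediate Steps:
sqrt(J - 25898) = sqrt(-16180 - 25898) = sqrt(-42078) = I*sqrt(42078)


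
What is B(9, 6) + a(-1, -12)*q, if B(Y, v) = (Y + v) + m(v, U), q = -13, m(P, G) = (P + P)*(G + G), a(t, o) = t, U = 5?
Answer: 148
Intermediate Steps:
m(P, G) = 4*G*P (m(P, G) = (2*P)*(2*G) = 4*G*P)
B(Y, v) = Y + 21*v (B(Y, v) = (Y + v) + 4*5*v = (Y + v) + 20*v = Y + 21*v)
B(9, 6) + a(-1, -12)*q = (9 + 21*6) - 1*(-13) = (9 + 126) + 13 = 135 + 13 = 148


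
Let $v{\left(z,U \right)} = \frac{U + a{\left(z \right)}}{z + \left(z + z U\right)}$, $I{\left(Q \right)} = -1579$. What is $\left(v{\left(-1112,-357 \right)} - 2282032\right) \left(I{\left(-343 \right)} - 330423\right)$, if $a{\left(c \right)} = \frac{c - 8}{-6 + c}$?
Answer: $\frac{83594438056535123883}{110335420} \approx 7.5764 \cdot 10^{11}$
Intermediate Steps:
$a{\left(c \right)} = \frac{-8 + c}{-6 + c}$
$v{\left(z,U \right)} = \frac{U + \frac{-8 + z}{-6 + z}}{2 z + U z}$ ($v{\left(z,U \right)} = \frac{U + \frac{-8 + z}{-6 + z}}{z + \left(z + z U\right)} = \frac{U + \frac{-8 + z}{-6 + z}}{z + \left(z + U z\right)} = \frac{U + \frac{-8 + z}{-6 + z}}{2 z + U z}$)
$\left(v{\left(-1112,-357 \right)} - 2282032\right) \left(I{\left(-343 \right)} - 330423\right) = \left(\frac{-8 - 1112 - 357 \left(-6 - 1112\right)}{\left(-1112\right) \left(-6 - 1112\right) \left(2 - 357\right)} - 2282032\right) \left(-1579 - 330423\right) = \left(- \frac{-8 - 1112 - -399126}{1112 \left(-1118\right) \left(-355\right)} - 2282032\right) \left(-332002\right) = \left(\left(- \frac{1}{1112}\right) \left(- \frac{1}{1118}\right) \left(- \frac{1}{355}\right) \left(-8 - 1112 + 399126\right) - 2282032\right) \left(-332002\right) = \left(\left(- \frac{1}{1112}\right) \left(- \frac{1}{1118}\right) \left(- \frac{1}{355}\right) 398006 - 2282032\right) \left(-332002\right) = \left(- \frac{199003}{220670840} - 2282032\right) \left(-332002\right) = \left(- \frac{503577918545883}{220670840}\right) \left(-332002\right) = \frac{83594438056535123883}{110335420}$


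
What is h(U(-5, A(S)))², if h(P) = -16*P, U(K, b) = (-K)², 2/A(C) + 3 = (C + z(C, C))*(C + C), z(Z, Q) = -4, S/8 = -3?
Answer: 160000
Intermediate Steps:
S = -24 (S = 8*(-3) = -24)
A(C) = 2/(-3 + 2*C*(-4 + C)) (A(C) = 2/(-3 + (C - 4)*(C + C)) = 2/(-3 + (-4 + C)*(2*C)) = 2/(-3 + 2*C*(-4 + C)))
U(K, b) = K²
h(U(-5, A(S)))² = (-16*(-5)²)² = (-16*25)² = (-400)² = 160000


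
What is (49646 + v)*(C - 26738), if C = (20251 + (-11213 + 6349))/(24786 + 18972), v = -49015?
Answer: -246087058909/14586 ≈ -1.6871e+7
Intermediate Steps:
C = 5129/14586 (C = (20251 - 4864)/43758 = 15387*(1/43758) = 5129/14586 ≈ 0.35164)
(49646 + v)*(C - 26738) = (49646 - 49015)*(5129/14586 - 26738) = 631*(-389995339/14586) = -246087058909/14586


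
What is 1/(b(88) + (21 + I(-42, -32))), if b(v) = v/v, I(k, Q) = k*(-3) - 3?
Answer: 1/145 ≈ 0.0068966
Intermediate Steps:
I(k, Q) = -3 - 3*k (I(k, Q) = -3*k - 3 = -3 - 3*k)
b(v) = 1
1/(b(88) + (21 + I(-42, -32))) = 1/(1 + (21 + (-3 - 3*(-42)))) = 1/(1 + (21 + (-3 + 126))) = 1/(1 + (21 + 123)) = 1/(1 + 144) = 1/145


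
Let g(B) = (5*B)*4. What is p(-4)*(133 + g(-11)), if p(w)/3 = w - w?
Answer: 0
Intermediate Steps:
p(w) = 0 (p(w) = 3*(w - w) = 3*0 = 0)
g(B) = 20*B
p(-4)*(133 + g(-11)) = 0*(133 + 20*(-11)) = 0*(133 - 220) = 0*(-87) = 0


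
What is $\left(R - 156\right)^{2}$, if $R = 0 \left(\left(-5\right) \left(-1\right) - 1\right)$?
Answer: $24336$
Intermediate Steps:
$R = 0$ ($R = 0 \left(5 - 1\right) = 0 \cdot 4 = 0$)
$\left(R - 156\right)^{2} = \left(0 - 156\right)^{2} = \left(-156\right)^{2} = 24336$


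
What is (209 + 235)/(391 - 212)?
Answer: 444/179 ≈ 2.4804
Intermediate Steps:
(209 + 235)/(391 - 212) = 444/179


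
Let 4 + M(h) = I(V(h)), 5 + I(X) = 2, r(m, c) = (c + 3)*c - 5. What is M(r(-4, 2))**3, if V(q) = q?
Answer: -343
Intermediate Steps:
r(m, c) = -5 + c*(3 + c) (r(m, c) = (3 + c)*c - 5 = c*(3 + c) - 5 = -5 + c*(3 + c))
I(X) = -3 (I(X) = -5 + 2 = -3)
M(h) = -7 (M(h) = -4 - 3 = -7)
M(r(-4, 2))**3 = (-7)**3 = -343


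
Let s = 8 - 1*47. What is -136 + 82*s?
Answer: -3334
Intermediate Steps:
s = -39 (s = 8 - 47 = -39)
-136 + 82*s = -136 + 82*(-39) = -136 - 3198 = -3334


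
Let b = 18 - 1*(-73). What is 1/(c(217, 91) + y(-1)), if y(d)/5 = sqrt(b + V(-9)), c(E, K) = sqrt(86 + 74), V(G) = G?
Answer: 1/(4*sqrt(10) + 5*sqrt(82)) ≈ 0.017263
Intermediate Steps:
c(E, K) = 4*sqrt(10) (c(E, K) = sqrt(160) = 4*sqrt(10))
b = 91 (b = 18 + 73 = 91)
y(d) = 5*sqrt(82) (y(d) = 5*sqrt(91 - 9) = 5*sqrt(82))
1/(c(217, 91) + y(-1)) = 1/(4*sqrt(10) + 5*sqrt(82))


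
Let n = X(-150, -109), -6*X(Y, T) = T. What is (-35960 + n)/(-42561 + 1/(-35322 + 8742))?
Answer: 955333930/1131271381 ≈ 0.84448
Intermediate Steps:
X(Y, T) = -T/6
n = 109/6 (n = -⅙*(-109) = 109/6 ≈ 18.167)
(-35960 + n)/(-42561 + 1/(-35322 + 8742)) = (-35960 + 109/6)/(-42561 + 1/(-35322 + 8742)) = -215651/(6*(-42561 + 1/(-26580))) = -215651/(6*(-42561 - 1/26580)) = -215651/(6*(-1131271381/26580)) = -215651/6*(-26580/1131271381) = 955333930/1131271381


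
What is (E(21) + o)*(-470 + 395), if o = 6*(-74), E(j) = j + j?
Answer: 30150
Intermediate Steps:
E(j) = 2*j
o = -444
(E(21) + o)*(-470 + 395) = (2*21 - 444)*(-470 + 395) = (42 - 444)*(-75) = -402*(-75) = 30150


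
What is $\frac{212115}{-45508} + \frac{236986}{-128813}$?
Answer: $- \frac{38107928383}{5862022004} \approx -6.5008$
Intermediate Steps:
$\frac{212115}{-45508} + \frac{236986}{-128813} = 212115 \left(- \frac{1}{45508}\right) + 236986 \left(- \frac{1}{128813}\right) = - \frac{212115}{45508} - \frac{236986}{128813} = - \frac{38107928383}{5862022004}$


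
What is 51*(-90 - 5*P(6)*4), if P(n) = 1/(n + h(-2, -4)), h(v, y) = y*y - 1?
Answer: -32470/7 ≈ -4638.6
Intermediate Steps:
h(v, y) = -1 + y**2 (h(v, y) = y**2 - 1 = -1 + y**2)
P(n) = 1/(15 + n) (P(n) = 1/(n + (-1 + (-4)**2)) = 1/(n + (-1 + 16)) = 1/(n + 15) = 1/(15 + n))
51*(-90 - 5*P(6)*4) = 51*(-90 - 5/(15 + 6)*4) = 51*(-90 - 5/21*4) = 51*(-90 - 20/21) = 51*(-1910/21) = -32470/7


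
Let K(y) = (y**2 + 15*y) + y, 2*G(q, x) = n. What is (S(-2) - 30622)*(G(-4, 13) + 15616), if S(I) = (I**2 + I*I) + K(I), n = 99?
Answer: -480022251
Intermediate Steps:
G(q, x) = 99/2 (G(q, x) = (1/2)*99 = 99/2)
K(y) = y**2 + 16*y
S(I) = 2*I**2 + I*(16 + I) (S(I) = (I**2 + I*I) + I*(16 + I) = (I**2 + I**2) + I*(16 + I) = 2*I**2 + I*(16 + I))
(S(-2) - 30622)*(G(-4, 13) + 15616) = (-2*(16 + 3*(-2)) - 30622)*(99/2 + 15616) = (-2*(16 - 6) - 30622)*(31331/2) = (-2*10 - 30622)*(31331/2) = (-20 - 30622)*(31331/2) = -30642*31331/2 = -480022251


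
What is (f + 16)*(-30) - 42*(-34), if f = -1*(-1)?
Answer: 918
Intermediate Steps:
f = 1
(f + 16)*(-30) - 42*(-34) = (1 + 16)*(-30) - 42*(-34) = 17*(-30) + 1428 = -510 + 1428 = 918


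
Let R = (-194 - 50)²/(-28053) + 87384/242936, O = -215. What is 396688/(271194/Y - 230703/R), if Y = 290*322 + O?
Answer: 18497281162717691120/6103453427580829529 ≈ 3.0306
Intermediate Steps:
Y = 93165 (Y = 290*322 - 215 = 93380 - 215 = 93165)
R = -1501506793/851885451 (R = (-244)²*(-1/28053) + 87384*(1/242936) = 59536*(-1/28053) + 10923/30367 = -59536/28053 + 10923/30367 = -1501506793/851885451 ≈ -1.7626)
396688/(271194/Y - 230703/R) = 396688/(271194/93165 - 230703/(-1501506793/851885451)) = 396688/(271194*(1/93165) - 230703*(-851885451/1501506793)) = 396688/(90398/31055 + 196532529202053/1501506793) = 396688/(6103453427580829529/46629293456615) = 396688*(46629293456615/6103453427580829529) = 18497281162717691120/6103453427580829529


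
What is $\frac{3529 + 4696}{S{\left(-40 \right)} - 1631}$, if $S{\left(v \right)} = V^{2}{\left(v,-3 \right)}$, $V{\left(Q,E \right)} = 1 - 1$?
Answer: $- \frac{1175}{233} \approx -5.0429$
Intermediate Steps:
$V{\left(Q,E \right)} = 0$ ($V{\left(Q,E \right)} = 1 - 1 = 0$)
$S{\left(v \right)} = 0$ ($S{\left(v \right)} = 0^{2} = 0$)
$\frac{3529 + 4696}{S{\left(-40 \right)} - 1631} = \frac{3529 + 4696}{0 - 1631} = \frac{8225}{-1631} = 8225 \left(- \frac{1}{1631}\right) = - \frac{1175}{233}$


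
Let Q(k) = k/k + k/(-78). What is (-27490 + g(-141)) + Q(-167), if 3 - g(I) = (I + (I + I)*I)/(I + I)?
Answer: -1066391/39 ≈ -27343.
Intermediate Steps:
g(I) = 3 - (I + 2*I²)/(2*I) (g(I) = 3 - (I + (I + I)*I)/(I + I) = 3 - (I + (2*I)*I)/(2*I) = 3 - (I + 2*I²)*1/(2*I) = 3 - (I + 2*I²)/(2*I))
Q(k) = 1 - k/78 (Q(k) = 1 + k*(-1/78) = 1 - k/78)
(-27490 + g(-141)) + Q(-167) = (-27490 + (5/2 - 1*(-141))) + (1 - 1/78*(-167)) = (-27490 + (5/2 + 141)) + (1 + 167/78) = (-27490 + 287/2) + 245/78 = -54693/2 + 245/78 = -1066391/39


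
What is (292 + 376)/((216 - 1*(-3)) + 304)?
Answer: 668/523 ≈ 1.2772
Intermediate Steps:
(292 + 376)/((216 - 1*(-3)) + 304) = 668/((216 + 3) + 304) = 668/(219 + 304) = 668/523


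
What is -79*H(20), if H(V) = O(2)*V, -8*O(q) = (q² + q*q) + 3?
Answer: 4345/2 ≈ 2172.5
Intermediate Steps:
O(q) = -3/8 - q²/4 (O(q) = -((q² + q*q) + 3)/8 = -((q² + q²) + 3)/8 = -(2*q² + 3)/8 = -(3 + 2*q²)/8 = -3/8 - q²/4)
H(V) = -11*V/8 (H(V) = (-3/8 - ¼*2²)*V = (-3/8 - ¼*4)*V = (-3/8 - 1)*V = -11*V/8)
-79*H(20) = -(-869)*20/8 = -79*(-55/2) = 4345/2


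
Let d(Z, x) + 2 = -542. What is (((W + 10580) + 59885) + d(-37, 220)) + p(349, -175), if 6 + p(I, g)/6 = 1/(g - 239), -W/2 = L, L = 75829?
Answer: -5642338/69 ≈ -81773.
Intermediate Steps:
d(Z, x) = -544 (d(Z, x) = -2 - 542 = -544)
W = -151658 (W = -2*75829 = -151658)
p(I, g) = -36 + 6/(-239 + g) (p(I, g) = -36 + 6/(g - 239) = -36 + 6/(-239 + g))
(((W + 10580) + 59885) + d(-37, 220)) + p(349, -175) = (((-151658 + 10580) + 59885) - 544) + 6*(1435 - 6*(-175))/(-239 - 175) = ((-141078 + 59885) - 544) + 6*(1435 + 1050)/(-414) = (-81193 - 544) + 6*(-1/414)*2485 = -81737 - 2485/69 = -5642338/69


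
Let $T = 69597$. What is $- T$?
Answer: $-69597$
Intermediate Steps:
$- T = \left(-1\right) 69597 = -69597$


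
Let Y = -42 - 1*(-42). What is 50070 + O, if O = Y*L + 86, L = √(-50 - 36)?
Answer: 50156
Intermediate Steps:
L = I*√86 (L = √(-86) = I*√86 ≈ 9.2736*I)
Y = 0 (Y = -42 + 42 = 0)
O = 86 (O = 0*(I*√86) + 86 = 0 + 86 = 86)
50070 + O = 50070 + 86 = 50156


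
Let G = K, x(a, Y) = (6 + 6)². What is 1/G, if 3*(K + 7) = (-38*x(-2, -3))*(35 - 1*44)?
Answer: 1/16409 ≈ 6.0942e-5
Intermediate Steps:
x(a, Y) = 144 (x(a, Y) = 12² = 144)
K = 16409 (K = -7 + ((-38*144)*(35 - 1*44))/3 = -7 + (-5472*(35 - 44))/3 = -7 + (-5472*(-9))/3 = -7 + (⅓)*49248 = -7 + 16416 = 16409)
G = 16409
1/G = 1/16409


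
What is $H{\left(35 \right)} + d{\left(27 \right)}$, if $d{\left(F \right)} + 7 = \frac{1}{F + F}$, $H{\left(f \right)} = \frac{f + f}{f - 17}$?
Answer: $- \frac{167}{54} \approx -3.0926$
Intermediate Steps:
$H{\left(f \right)} = \frac{2 f}{-17 + f}$
$d{\left(F \right)} = -7 + \frac{1}{2 F}$ ($d{\left(F \right)} = -7 + \frac{1}{F + F} = -7 + \frac{1}{2 F}$)
$H{\left(35 \right)} + d{\left(27 \right)} = 2 \cdot 35 \frac{1}{-17 + 35} - \left(7 - \frac{1}{2 \cdot 27}\right) = 2 \cdot 35 \cdot \frac{1}{18} + \left(-7 + \frac{1}{2} \cdot \frac{1}{27}\right) = 2 \cdot 35 \cdot \frac{1}{18} + \left(-7 + \frac{1}{54}\right) = \frac{35}{9} - \frac{377}{54} = - \frac{167}{54}$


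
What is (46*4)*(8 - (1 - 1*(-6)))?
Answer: 184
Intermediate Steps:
(46*4)*(8 - (1 - 1*(-6))) = 184*(8 - (1 + 6)) = 184*(8 - 1*7) = 184*(8 - 7) = 184*1 = 184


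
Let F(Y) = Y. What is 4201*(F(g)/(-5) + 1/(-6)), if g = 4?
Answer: -121829/30 ≈ -4061.0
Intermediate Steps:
4201*(F(g)/(-5) + 1/(-6)) = 4201*(4/(-5) + 1/(-6)) = 4201*(4*(-1/5) + 1*(-1/6)) = 4201*(-4/5 - 1/6) = 4201*(-29/30) = -121829/30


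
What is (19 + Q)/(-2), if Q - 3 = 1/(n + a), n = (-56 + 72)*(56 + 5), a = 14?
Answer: -21781/1980 ≈ -11.001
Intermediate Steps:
n = 976 (n = 16*61 = 976)
Q = 2971/990 (Q = 3 + 1/(976 + 14) = 3 + 1/990 = 2971/990 ≈ 3.0010)
(19 + Q)/(-2) = (19 + 2971/990)/(-2) = -½*21781/990 = -21781/1980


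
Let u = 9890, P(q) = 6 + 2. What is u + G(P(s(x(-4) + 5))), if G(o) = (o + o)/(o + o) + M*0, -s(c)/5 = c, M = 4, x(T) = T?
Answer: 9891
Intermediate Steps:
s(c) = -5*c
P(q) = 8
G(o) = 1 (G(o) = (o + o)/(o + o) + 4*0 = (2*o)/((2*o)) + 0 = (2*o)*(1/(2*o)) + 0 = 1 + 0 = 1)
u + G(P(s(x(-4) + 5))) = 9890 + 1 = 9891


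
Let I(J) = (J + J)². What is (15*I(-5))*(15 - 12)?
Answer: 4500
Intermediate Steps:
I(J) = 4*J² (I(J) = (2*J)² = 4*J²)
(15*I(-5))*(15 - 12) = (15*(4*(-5)²))*(15 - 12) = (15*(4*25))*3 = (15*100)*3 = 1500*3 = 4500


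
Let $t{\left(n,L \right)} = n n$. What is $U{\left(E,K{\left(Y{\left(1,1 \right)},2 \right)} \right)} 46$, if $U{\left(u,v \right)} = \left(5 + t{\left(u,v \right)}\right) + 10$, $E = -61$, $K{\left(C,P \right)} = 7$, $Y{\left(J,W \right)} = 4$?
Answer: $171856$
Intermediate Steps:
$t{\left(n,L \right)} = n^{2}$
$U{\left(u,v \right)} = 15 + u^{2}$ ($U{\left(u,v \right)} = \left(5 + u^{2}\right) + 10 = 15 + u^{2}$)
$U{\left(E,K{\left(Y{\left(1,1 \right)},2 \right)} \right)} 46 = \left(15 + \left(-61\right)^{2}\right) 46 = \left(15 + 3721\right) 46 = 3736 \cdot 46 = 171856$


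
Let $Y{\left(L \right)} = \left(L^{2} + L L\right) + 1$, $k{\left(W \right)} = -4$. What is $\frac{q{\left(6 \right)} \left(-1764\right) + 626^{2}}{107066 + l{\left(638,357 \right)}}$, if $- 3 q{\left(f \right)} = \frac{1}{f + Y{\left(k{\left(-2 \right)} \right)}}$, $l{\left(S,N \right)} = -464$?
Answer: $\frac{2547292}{692913} \approx 3.6762$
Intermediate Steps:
$Y{\left(L \right)} = 1 + 2 L^{2}$ ($Y{\left(L \right)} = \left(L^{2} + L^{2}\right) + 1 = 2 L^{2} + 1 = 1 + 2 L^{2}$)
$q{\left(f \right)} = - \frac{1}{3 \left(33 + f\right)}$ ($q{\left(f \right)} = - \frac{1}{3 \left(f + \left(1 + 2 \left(-4\right)^{2}\right)\right)} = - \frac{1}{3 \left(f + \left(1 + 2 \cdot 16\right)\right)} = - \frac{1}{3 \left(f + \left(1 + 32\right)\right)} = - \frac{1}{3 \left(f + 33\right)} = - \frac{1}{3 \left(33 + f\right)}$)
$\frac{q{\left(6 \right)} \left(-1764\right) + 626^{2}}{107066 + l{\left(638,357 \right)}} = \frac{- \frac{1}{99 + 3 \cdot 6} \left(-1764\right) + 626^{2}}{107066 - 464} = \frac{- \frac{1}{99 + 18} \left(-1764\right) + 391876}{106602} = \left(- \frac{1}{117} \left(-1764\right) + 391876\right) \frac{1}{106602} = \left(\left(-1\right) \frac{1}{117} \left(-1764\right) + 391876\right) \frac{1}{106602} = \left(\left(- \frac{1}{117}\right) \left(-1764\right) + 391876\right) \frac{1}{106602} = \left(\frac{196}{13} + 391876\right) \frac{1}{106602} = \frac{5094584}{13} \cdot \frac{1}{106602} = \frac{2547292}{692913}$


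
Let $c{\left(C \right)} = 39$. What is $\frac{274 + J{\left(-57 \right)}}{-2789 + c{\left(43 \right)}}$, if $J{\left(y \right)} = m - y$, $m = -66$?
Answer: $- \frac{53}{550} \approx -0.096364$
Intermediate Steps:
$J{\left(y \right)} = -66 - y$
$\frac{274 + J{\left(-57 \right)}}{-2789 + c{\left(43 \right)}} = \frac{274 - 9}{-2789 + 39} = \frac{274 + \left(-66 + 57\right)}{-2750} = \left(274 - 9\right) \left(- \frac{1}{2750}\right) = 265 \left(- \frac{1}{2750}\right) = - \frac{53}{550}$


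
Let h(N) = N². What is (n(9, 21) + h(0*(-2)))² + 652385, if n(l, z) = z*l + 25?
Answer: 698181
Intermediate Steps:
n(l, z) = 25 + l*z (n(l, z) = l*z + 25 = 25 + l*z)
(n(9, 21) + h(0*(-2)))² + 652385 = ((25 + 9*21) + (0*(-2))²)² + 652385 = ((25 + 189) + 0²)² + 652385 = (214 + 0)² + 652385 = 214² + 652385 = 45796 + 652385 = 698181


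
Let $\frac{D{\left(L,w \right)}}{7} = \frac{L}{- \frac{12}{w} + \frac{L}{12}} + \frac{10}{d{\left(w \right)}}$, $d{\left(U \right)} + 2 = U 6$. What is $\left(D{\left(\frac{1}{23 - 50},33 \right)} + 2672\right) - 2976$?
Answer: $- \frac{5543121}{18298} \approx -302.94$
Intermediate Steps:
$d{\left(U \right)} = -2 + 6 U$ ($d{\left(U \right)} = -2 + U 6 = -2 + 6 U$)
$D{\left(L,w \right)} = \frac{70}{-2 + 6 w} + \frac{7 L}{- \frac{12}{w} + \frac{L}{12}}$ ($D{\left(L,w \right)} = 7 \left(\frac{L}{- \frac{12}{w} + \frac{L}{12}} + \frac{10}{-2 + 6 w}\right) = 7 \left(\frac{10}{-2 + 6 w} + \frac{L}{- \frac{12}{w} + \frac{L}{12}}\right) = \frac{70}{-2 + 6 w} + \frac{7 L}{- \frac{12}{w} + \frac{L}{12}}$)
$\left(D{\left(\frac{1}{23 - 50},33 \right)} + 2672\right) - 2976 = \left(\frac{7 \left(-720 + 5 \frac{1}{23 - 50} \cdot 33 + 12 \frac{1}{23 - 50} \cdot 33 \left(-1 + 3 \cdot 33\right)\right)}{\left(-1 + 3 \cdot 33\right) \left(-144 + \frac{1}{23 - 50} \cdot 33\right)} + 2672\right) - 2976 = \left(\frac{7 \left(-720 + 5 \frac{1}{-27} \cdot 33 + 12 \frac{1}{-27} \cdot 33 \left(-1 + 99\right)\right)}{\left(-1 + 99\right) \left(-144 + \frac{1}{-27} \cdot 33\right)} + 2672\right) - 2976 = \left(\frac{7 \left(-720 + 5 \left(- \frac{1}{27}\right) 33 + 12 \left(- \frac{1}{27}\right) 33 \cdot 98\right)}{98 \left(-144 - \frac{11}{9}\right)} + 2672\right) - 2976 = \left(7 \cdot \frac{1}{98} \frac{1}{-144 - \frac{11}{9}} \left(-720 - \frac{55}{9} - \frac{4312}{3}\right) + 2672\right) - 2976 = \left(7 \cdot \frac{1}{98} \frac{1}{- \frac{1307}{9}} \left(- \frac{19471}{9}\right) + 2672\right) - 2976 = \left(7 \cdot \frac{1}{98} \left(- \frac{9}{1307}\right) \left(- \frac{19471}{9}\right) + 2672\right) - 2976 = \left(\frac{19471}{18298} + 2672\right) - 2976 = \frac{48911727}{18298} - 2976 = - \frac{5543121}{18298}$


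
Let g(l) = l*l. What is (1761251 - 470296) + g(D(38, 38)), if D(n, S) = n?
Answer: 1292399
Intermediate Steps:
g(l) = l²
(1761251 - 470296) + g(D(38, 38)) = (1761251 - 470296) + 38² = 1290955 + 1444 = 1292399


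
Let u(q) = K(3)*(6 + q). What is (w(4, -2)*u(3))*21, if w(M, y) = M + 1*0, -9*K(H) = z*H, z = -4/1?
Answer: 1008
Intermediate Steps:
z = -4 (z = -4*1 = -4)
K(H) = 4*H/9 (K(H) = -(-4)*H/9 = 4*H/9)
u(q) = 8 + 4*q/3 (u(q) = ((4/9)*3)*(6 + q) = 4*(6 + q)/3 = 8 + 4*q/3)
w(M, y) = M (w(M, y) = M + 0 = M)
(w(4, -2)*u(3))*21 = (4*(8 + (4/3)*3))*21 = (4*(8 + 4))*21 = (4*12)*21 = 48*21 = 1008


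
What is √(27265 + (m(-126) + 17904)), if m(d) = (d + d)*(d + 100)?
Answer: √51721 ≈ 227.42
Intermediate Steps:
m(d) = 2*d*(100 + d) (m(d) = (2*d)*(100 + d) = 2*d*(100 + d))
√(27265 + (m(-126) + 17904)) = √(27265 + (2*(-126)*(100 - 126) + 17904)) = √(27265 + (2*(-126)*(-26) + 17904)) = √(27265 + (6552 + 17904)) = √(27265 + 24456) = √51721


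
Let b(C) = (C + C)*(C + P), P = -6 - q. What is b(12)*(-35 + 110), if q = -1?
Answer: 12600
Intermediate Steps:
P = -5 (P = -6 - 1*(-1) = -6 + 1 = -5)
b(C) = 2*C*(-5 + C) (b(C) = (C + C)*(C - 5) = (2*C)*(-5 + C) = 2*C*(-5 + C))
b(12)*(-35 + 110) = (2*12*(-5 + 12))*(-35 + 110) = (2*12*7)*75 = 168*75 = 12600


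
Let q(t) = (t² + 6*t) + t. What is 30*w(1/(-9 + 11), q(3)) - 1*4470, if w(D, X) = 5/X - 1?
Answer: -4495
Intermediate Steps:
q(t) = t² + 7*t
w(D, X) = -1 + 5/X
30*w(1/(-9 + 11), q(3)) - 1*4470 = 30*((5 - 3*(7 + 3))/((3*(7 + 3)))) - 1*4470 = 30*((5 - 3*10)/((3*10))) - 4470 = 30*((5 - 1*30)/30) - 4470 = 30*((5 - 30)/30) - 4470 = 30*((1/30)*(-25)) - 4470 = 30*(-⅚) - 4470 = -25 - 4470 = -4495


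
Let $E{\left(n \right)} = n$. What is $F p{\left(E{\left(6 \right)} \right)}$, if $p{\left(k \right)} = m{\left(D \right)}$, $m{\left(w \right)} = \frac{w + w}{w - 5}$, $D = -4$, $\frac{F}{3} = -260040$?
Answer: $-693440$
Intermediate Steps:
$F = -780120$ ($F = 3 \left(-260040\right) = -780120$)
$m{\left(w \right)} = \frac{2 w}{-5 + w}$
$p{\left(k \right)} = \frac{8}{9}$ ($p{\left(k \right)} = 2 \left(-4\right) \frac{1}{-5 - 4} = 2 \left(-4\right) \frac{1}{-9} = 2 \left(-4\right) \left(- \frac{1}{9}\right) = \frac{8}{9}$)
$F p{\left(E{\left(6 \right)} \right)} = \left(-780120\right) \frac{8}{9} = -693440$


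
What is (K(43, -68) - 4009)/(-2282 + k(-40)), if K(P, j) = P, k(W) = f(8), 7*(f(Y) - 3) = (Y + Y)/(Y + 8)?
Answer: 13881/7976 ≈ 1.7403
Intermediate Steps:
f(Y) = 3 + 2*Y/(7*(8 + Y)) (f(Y) = 3 + ((Y + Y)/(Y + 8))/7 = 3 + ((2*Y)/(8 + Y))/7 = 3 + (2*Y/(8 + Y))/7 = 3 + 2*Y/(7*(8 + Y)))
k(W) = 22/7 (k(W) = (168 + 23*8)/(7*(8 + 8)) = (⅐)*(168 + 184)/16 = (⅐)*(1/16)*352 = 22/7)
(K(43, -68) - 4009)/(-2282 + k(-40)) = (43 - 4009)/(-2282 + 22/7) = -3966/(-15952/7) = -3966*(-7/15952) = 13881/7976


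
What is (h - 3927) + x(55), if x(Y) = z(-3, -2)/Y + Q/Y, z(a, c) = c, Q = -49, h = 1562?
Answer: -130126/55 ≈ -2365.9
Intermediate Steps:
x(Y) = -51/Y (x(Y) = -2/Y - 49/Y = -51/Y)
(h - 3927) + x(55) = (1562 - 3927) - 51/55 = -2365 - 51*1/55 = -2365 - 51/55 = -130126/55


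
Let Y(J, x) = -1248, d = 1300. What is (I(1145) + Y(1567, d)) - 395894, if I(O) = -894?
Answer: -398036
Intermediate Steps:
(I(1145) + Y(1567, d)) - 395894 = (-894 - 1248) - 395894 = -2142 - 395894 = -398036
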